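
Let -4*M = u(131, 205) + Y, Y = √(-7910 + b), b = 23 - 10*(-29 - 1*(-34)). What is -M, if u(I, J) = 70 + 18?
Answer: 22 + I*√7937/4 ≈ 22.0 + 22.272*I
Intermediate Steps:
b = -27 (b = 23 - 10*(-29 + 34) = 23 - 10*5 = 23 - 50 = -27)
u(I, J) = 88
Y = I*√7937 (Y = √(-7910 - 27) = √(-7937) = I*√7937 ≈ 89.09*I)
M = -22 - I*√7937/4 (M = -(88 + I*√7937)/4 = -22 - I*√7937/4 ≈ -22.0 - 22.272*I)
-M = -(-22 - I*√7937/4) = 22 + I*√7937/4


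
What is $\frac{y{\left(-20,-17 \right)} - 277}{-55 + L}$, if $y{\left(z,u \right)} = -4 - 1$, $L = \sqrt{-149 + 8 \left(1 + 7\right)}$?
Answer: $\frac{1551}{311} + \frac{141 i \sqrt{85}}{1555} \approx 4.9871 + 0.83598 i$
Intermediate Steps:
$L = i \sqrt{85}$ ($L = \sqrt{-149 + 8 \cdot 8} = \sqrt{-149 + 64} = \sqrt{-85} = i \sqrt{85} \approx 9.2195 i$)
$y{\left(z,u \right)} = -5$
$\frac{y{\left(-20,-17 \right)} - 277}{-55 + L} = \frac{-5 - 277}{-55 + i \sqrt{85}} = - \frac{282}{-55 + i \sqrt{85}}$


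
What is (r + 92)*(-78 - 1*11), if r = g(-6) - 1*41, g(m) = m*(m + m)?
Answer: -10947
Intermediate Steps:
g(m) = 2*m**2 (g(m) = m*(2*m) = 2*m**2)
r = 31 (r = 2*(-6)**2 - 1*41 = 2*36 - 41 = 72 - 41 = 31)
(r + 92)*(-78 - 1*11) = (31 + 92)*(-78 - 1*11) = 123*(-78 - 11) = 123*(-89) = -10947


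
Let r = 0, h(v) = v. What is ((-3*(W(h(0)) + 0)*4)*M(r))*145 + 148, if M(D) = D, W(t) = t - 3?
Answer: 148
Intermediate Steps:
W(t) = -3 + t
((-3*(W(h(0)) + 0)*4)*M(r))*145 + 148 = (-3*((-3 + 0) + 0)*4*0)*145 + 148 = (-3*(-3 + 0)*4*0)*145 + 148 = (-(-9)*4*0)*145 + 148 = (-3*(-12)*0)*145 + 148 = (36*0)*145 + 148 = 0*145 + 148 = 0 + 148 = 148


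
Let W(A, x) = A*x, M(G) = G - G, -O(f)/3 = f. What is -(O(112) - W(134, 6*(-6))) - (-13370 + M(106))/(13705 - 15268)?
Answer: -7028114/1563 ≈ -4496.6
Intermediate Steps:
O(f) = -3*f
M(G) = 0
-(O(112) - W(134, 6*(-6))) - (-13370 + M(106))/(13705 - 15268) = -(-3*112 - 134*6*(-6)) - (-13370 + 0)/(13705 - 15268) = -(-336 - 134*(-36)) - (-13370)/(-1563) = -(-336 - 1*(-4824)) - (-13370)*(-1)/1563 = -(-336 + 4824) - 1*13370/1563 = -1*4488 - 13370/1563 = -4488 - 13370/1563 = -7028114/1563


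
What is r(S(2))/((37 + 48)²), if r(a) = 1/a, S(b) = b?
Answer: 1/14450 ≈ 6.9204e-5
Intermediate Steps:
r(S(2))/((37 + 48)²) = 1/(2*((37 + 48)²)) = 1/(2*(85²)) = (½)/7225 = (½)*(1/7225) = 1/14450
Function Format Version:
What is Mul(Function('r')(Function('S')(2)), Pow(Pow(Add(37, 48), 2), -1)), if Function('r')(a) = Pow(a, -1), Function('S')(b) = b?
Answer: Rational(1, 14450) ≈ 6.9204e-5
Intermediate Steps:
Mul(Function('r')(Function('S')(2)), Pow(Pow(Add(37, 48), 2), -1)) = Mul(Pow(2, -1), Pow(Pow(Add(37, 48), 2), -1)) = Mul(Rational(1, 2), Pow(Pow(85, 2), -1)) = Mul(Rational(1, 2), Pow(7225, -1)) = Mul(Rational(1, 2), Rational(1, 7225)) = Rational(1, 14450)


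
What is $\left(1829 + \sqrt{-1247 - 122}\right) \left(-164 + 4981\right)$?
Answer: $8810293 + 178229 i \approx 8.8103 \cdot 10^{6} + 1.7823 \cdot 10^{5} i$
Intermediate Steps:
$\left(1829 + \sqrt{-1247 - 122}\right) \left(-164 + 4981\right) = \left(1829 + \sqrt{-1369}\right) 4817 = \left(1829 + 37 i\right) 4817 = 8810293 + 178229 i$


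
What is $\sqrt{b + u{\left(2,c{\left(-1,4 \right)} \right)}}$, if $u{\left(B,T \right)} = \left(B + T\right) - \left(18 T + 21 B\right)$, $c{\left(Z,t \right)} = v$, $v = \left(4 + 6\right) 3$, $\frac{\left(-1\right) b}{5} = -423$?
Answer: $\sqrt{1565} \approx 39.56$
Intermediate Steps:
$b = 2115$ ($b = \left(-5\right) \left(-423\right) = 2115$)
$v = 30$ ($v = 10 \cdot 3 = 30$)
$c{\left(Z,t \right)} = 30$
$u{\left(B,T \right)} = - 20 B - 17 T$
$\sqrt{b + u{\left(2,c{\left(-1,4 \right)} \right)}} = \sqrt{2115 - 550} = \sqrt{1565}$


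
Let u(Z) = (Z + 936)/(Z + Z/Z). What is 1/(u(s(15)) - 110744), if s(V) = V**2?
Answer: -226/25026983 ≈ -9.0302e-6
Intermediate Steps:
u(Z) = (936 + Z)/(1 + Z) (u(Z) = (936 + Z)/(Z + 1) = (936 + Z)/(1 + Z))
1/(u(s(15)) - 110744) = 1/((936 + 15**2)/(1 + 15**2) - 110744) = 1/((936 + 225)/(1 + 225) - 110744) = 1/(1161/226 - 110744) = 1/(-25026983/226) = -226/25026983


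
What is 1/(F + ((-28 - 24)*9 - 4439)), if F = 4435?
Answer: -1/472 ≈ -0.0021186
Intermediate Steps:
1/(F + ((-28 - 24)*9 - 4439)) = 1/(4435 + ((-28 - 24)*9 - 4439)) = 1/(4435 + (-52*9 - 4439)) = 1/(4435 + (-468 - 4439)) = 1/(4435 - 4907) = 1/(-472) = -1/472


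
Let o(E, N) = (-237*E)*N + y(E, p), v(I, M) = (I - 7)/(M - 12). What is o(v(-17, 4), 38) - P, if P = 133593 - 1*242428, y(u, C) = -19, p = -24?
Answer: 81798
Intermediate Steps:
v(I, M) = (-7 + I)/(-12 + M)
o(E, N) = -19 - 237*E*N (o(E, N) = (-237*E)*N - 19 = -237*E*N - 19 = -19 - 237*E*N)
P = -108835 (P = 133593 - 242428 = -108835)
o(v(-17, 4), 38) - P = (-19 - 237*(-7 - 17)/(-12 + 4)*38) - 1*(-108835) = (-19 - 237*-24/(-8)*38) + 108835 = (-19 - 237*(-⅛*(-24))*38) + 108835 = (-19 - 237*3*38) + 108835 = (-19 - 27018) + 108835 = -27037 + 108835 = 81798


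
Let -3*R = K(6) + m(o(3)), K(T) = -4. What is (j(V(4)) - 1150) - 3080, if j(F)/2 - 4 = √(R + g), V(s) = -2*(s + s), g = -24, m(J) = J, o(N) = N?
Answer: -4222 + 2*I*√213/3 ≈ -4222.0 + 9.7297*I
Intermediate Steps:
V(s) = -4*s
R = ⅓ (R = -(-4 + 3)/3 = -⅓*(-1) = ⅓ ≈ 0.33333)
j(F) = 8 + 2*I*√213/3 (j(F) = 8 + 2*√(⅓ - 24) = 8 + 2*√(-71/3) = 8 + 2*(I*√213/3) = 8 + 2*I*√213/3)
(j(V(4)) - 1150) - 3080 = ((8 + 2*I*√213/3) - 1150) - 3080 = (-1142 + 2*I*√213/3) - 3080 = -4222 + 2*I*√213/3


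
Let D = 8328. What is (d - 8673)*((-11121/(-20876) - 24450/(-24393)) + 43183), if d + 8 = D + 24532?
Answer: 177238404815767221/169742756 ≈ 1.0442e+9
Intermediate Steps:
d = 32852 (d = -8 + (8328 + 24532) = -8 + 32860 = 32852)
(d - 8673)*((-11121/(-20876) - 24450/(-24393)) + 43183) = (32852 - 8673)*((-11121/(-20876) - 24450/(-24393)) + 43183) = 24179*((-11121*(-1/20876) - 24450*(-1/24393)) + 43183) = 24179*((11121/20876 + 8150/8131) + 43183) = 24179*(260564251/169742756 + 43183) = 24179*(7330261996599/169742756) = 177238404815767221/169742756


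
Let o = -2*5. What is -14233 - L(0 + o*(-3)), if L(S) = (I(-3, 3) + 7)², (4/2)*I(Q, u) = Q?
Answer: -57053/4 ≈ -14263.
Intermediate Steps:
I(Q, u) = Q/2
o = -10
L(S) = 121/4 (L(S) = ((½)*(-3) + 7)² = (-3/2 + 7)² = (11/2)² = 121/4)
-14233 - L(0 + o*(-3)) = -14233 - 1*121/4 = -14233 - 121/4 = -57053/4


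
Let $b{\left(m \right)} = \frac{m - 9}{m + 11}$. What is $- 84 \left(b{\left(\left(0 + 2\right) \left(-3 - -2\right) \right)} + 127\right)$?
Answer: $- \frac{31696}{3} \approx -10565.0$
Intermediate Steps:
$b{\left(m \right)} = \frac{-9 + m}{11 + m}$
$- 84 \left(b{\left(\left(0 + 2\right) \left(-3 - -2\right) \right)} + 127\right) = - 84 \left(\frac{-9 + \left(0 + 2\right) \left(-3 - -2\right)}{11 + \left(0 + 2\right) \left(-3 - -2\right)} + 127\right) = - 84 \left(\frac{-9 + 2 \left(-3 + 2\right)}{11 + 2 \left(-3 + 2\right)} + 127\right) = - 84 \left(\frac{-9 + 2 \left(-1\right)}{11 + 2 \left(-1\right)} + 127\right) = - 84 \left(\frac{-9 - 2}{11 - 2} + 127\right) = - 84 \left(\frac{1}{9} \left(-11\right) + 127\right) = - 84 \left(- \frac{11}{9} + 127\right) = \left(-84\right) \frac{1132}{9} = - \frac{31696}{3}$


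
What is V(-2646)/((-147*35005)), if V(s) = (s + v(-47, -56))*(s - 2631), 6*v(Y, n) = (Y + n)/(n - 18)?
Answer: -2066334239/761568780 ≈ -2.7133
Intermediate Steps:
v(Y, n) = (Y + n)/(6*(-18 + n)) (v(Y, n) = ((Y + n)/(n - 18))/6 = ((Y + n)/(-18 + n))/6 = (Y + n)/(6*(-18 + n)))
V(s) = (-2631 + s)*(103/444 + s) (V(s) = (s + (-47 - 56)/(6*(-18 - 56)))*(s - 2631) = (s + (⅙)*(-103)/(-74))*(-2631 + s) = (s + (⅙)*(-1/74)*(-103))*(-2631 + s) = (s + 103/444)*(-2631 + s) = (103/444 + s)*(-2631 + s) = (-2631 + s)*(103/444 + s))
V(-2646)/((-147*35005)) = (-90331/148 + (-2646)² - 1168061/444*(-2646))/((-147*35005)) = (-90331/148 + 7001316 + 515114901/74)/(-5145735) = (2066334239/148)*(-1/5145735) = -2066334239/761568780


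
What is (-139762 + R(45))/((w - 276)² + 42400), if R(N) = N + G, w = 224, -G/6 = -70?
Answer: -139297/45104 ≈ -3.0884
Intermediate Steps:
G = 420 (G = -6*(-70) = 420)
R(N) = 420 + N (R(N) = N + 420 = 420 + N)
(-139762 + R(45))/((w - 276)² + 42400) = (-139762 + (420 + 45))/((224 - 276)² + 42400) = (-139762 + 465)/((-52)² + 42400) = -139297/(2704 + 42400) = -139297/45104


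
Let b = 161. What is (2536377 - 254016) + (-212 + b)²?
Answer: 2284962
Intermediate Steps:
(2536377 - 254016) + (-212 + b)² = (2536377 - 254016) + (-212 + 161)² = 2282361 + (-51)² = 2282361 + 2601 = 2284962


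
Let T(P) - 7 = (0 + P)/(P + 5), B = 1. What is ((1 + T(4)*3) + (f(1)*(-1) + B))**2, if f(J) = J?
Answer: 4900/9 ≈ 544.44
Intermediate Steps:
T(P) = 7 + P/(5 + P) (T(P) = 7 + (0 + P)/(P + 5) = 7 + P/(5 + P))
((1 + T(4)*3) + (f(1)*(-1) + B))**2 = ((1 + ((35 + 8*4)/(5 + 4))*3) + (1*(-1) + 1))**2 = ((1 + ((35 + 32)/9)*3) + (-1 + 1))**2 = ((1 + ((1/9)*67)*3) + 0)**2 = ((1 + (67/9)*3) + 0)**2 = ((1 + 67/3) + 0)**2 = (70/3 + 0)**2 = (70/3)**2 = 4900/9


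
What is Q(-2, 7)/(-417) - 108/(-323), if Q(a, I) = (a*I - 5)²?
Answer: -71567/134691 ≈ -0.53134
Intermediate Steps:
Q(a, I) = (-5 + I*a)² (Q(a, I) = (I*a - 5)² = (-5 + I*a)²)
Q(-2, 7)/(-417) - 108/(-323) = (-5 + 7*(-2))²/(-417) - 108/(-323) = (-5 - 14)²*(-1/417) - 108*(-1/323) = (-19)²*(-1/417) + 108/323 = 361*(-1/417) + 108/323 = -361/417 + 108/323 = -71567/134691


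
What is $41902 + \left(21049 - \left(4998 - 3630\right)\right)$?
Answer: $61583$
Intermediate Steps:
$41902 + \left(21049 - \left(4998 - 3630\right)\right) = 41902 + \left(21049 - 1368\right) = 41902 + 19681 = 61583$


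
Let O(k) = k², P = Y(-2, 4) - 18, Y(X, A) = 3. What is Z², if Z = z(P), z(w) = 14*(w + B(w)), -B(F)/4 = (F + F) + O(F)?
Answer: 123876900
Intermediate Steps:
P = -15 (P = 3 - 18 = -15)
B(F) = -8*F - 4*F² (B(F) = -4*((F + F) + F²) = -4*(2*F + F²) = -4*(F² + 2*F) = -8*F - 4*F²)
z(w) = 14*w + 56*w*(-2 - w) (z(w) = 14*(w + 4*w*(-2 - w)) = 14*w + 56*w*(-2 - w))
Z = -11130 (Z = 14*(-15)*(-7 - 4*(-15)) = 14*(-15)*(-7 + 60) = 14*(-15)*53 = -11130)
Z² = (-11130)² = 123876900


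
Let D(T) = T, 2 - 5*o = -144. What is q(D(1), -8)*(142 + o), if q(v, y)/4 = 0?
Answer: 0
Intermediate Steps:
o = 146/5 (o = ⅖ - ⅕*(-144) = ⅖ + 144/5 = 146/5 ≈ 29.200)
q(v, y) = 0 (q(v, y) = 4*0 = 0)
q(D(1), -8)*(142 + o) = 0*(142 + 146/5) = 0*(856/5) = 0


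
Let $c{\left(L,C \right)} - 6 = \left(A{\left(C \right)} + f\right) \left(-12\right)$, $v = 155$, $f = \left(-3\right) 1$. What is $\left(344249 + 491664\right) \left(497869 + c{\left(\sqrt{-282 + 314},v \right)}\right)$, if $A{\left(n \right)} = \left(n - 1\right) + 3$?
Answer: $414635417651$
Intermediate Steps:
$f = -3$
$A{\left(n \right)} = 2 + n$ ($A{\left(n \right)} = \left(-1 + n\right) + 3 = 2 + n$)
$c{\left(L,C \right)} = 18 - 12 C$ ($c{\left(L,C \right)} = 6 + \left(\left(2 + C\right) - 3\right) \left(-12\right) = 6 + \left(-1 + C\right) \left(-12\right) = 6 - \left(-12 + 12 C\right) = 18 - 12 C$)
$\left(344249 + 491664\right) \left(497869 + c{\left(\sqrt{-282 + 314},v \right)}\right) = \left(344249 + 491664\right) \left(497869 + \left(18 - 1860\right)\right) = 835913 \left(497869 + \left(18 - 1860\right)\right) = 835913 \left(497869 - 1842\right) = 835913 \cdot 496027 = 414635417651$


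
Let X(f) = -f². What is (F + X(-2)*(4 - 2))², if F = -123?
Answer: 17161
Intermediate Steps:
(F + X(-2)*(4 - 2))² = (-123 + (-1*(-2)²)*(4 - 2))² = (-123 - 1*4*2)² = (-123 - 4*2)² = (-123 - 8)² = (-131)² = 17161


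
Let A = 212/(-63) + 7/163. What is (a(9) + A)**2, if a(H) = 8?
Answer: 2307553369/105452361 ≈ 21.882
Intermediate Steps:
A = -34115/10269 (A = 212*(-1/63) + 7*(1/163) = -212/63 + 7/163 = -34115/10269 ≈ -3.3221)
(a(9) + A)**2 = (8 - 34115/10269)**2 = (48037/10269)**2 = 2307553369/105452361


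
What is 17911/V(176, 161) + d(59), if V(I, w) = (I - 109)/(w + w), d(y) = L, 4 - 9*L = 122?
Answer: 51898172/603 ≈ 86067.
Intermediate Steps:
L = -118/9 (L = 4/9 - 1/9*122 = 4/9 - 122/9 = -118/9 ≈ -13.111)
d(y) = -118/9
V(I, w) = (-109 + I)/(2*w) (V(I, w) = (-109 + I)/((2*w)) = (-109 + I)*(1/(2*w)) = (-109 + I)/(2*w))
17911/V(176, 161) + d(59) = 17911/(((1/2)*(-109 + 176)/161)) - 118/9 = 17911/(((1/2)*(1/161)*67)) - 118/9 = 17911/(67/322) - 118/9 = 17911*(322/67) - 118/9 = 5767342/67 - 118/9 = 51898172/603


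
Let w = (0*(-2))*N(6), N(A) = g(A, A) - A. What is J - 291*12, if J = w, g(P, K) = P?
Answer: -3492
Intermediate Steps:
N(A) = 0 (N(A) = A - A = 0)
w = 0 (w = (0*(-2))*0 = 0*0 = 0)
J = 0
J - 291*12 = 0 - 291*12 = 0 - 97*36 = 0 - 3492 = -3492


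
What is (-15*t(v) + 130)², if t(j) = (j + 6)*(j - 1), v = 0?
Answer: 48400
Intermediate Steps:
t(j) = (-1 + j)*(6 + j) (t(j) = (6 + j)*(-1 + j) = (-1 + j)*(6 + j))
(-15*t(v) + 130)² = (-15*(-6 + 0² + 5*0) + 130)² = (-15*(-6 + 0 + 0) + 130)² = (-15*(-6) + 130)² = (90 + 130)² = 220² = 48400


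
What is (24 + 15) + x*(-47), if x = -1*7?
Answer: 368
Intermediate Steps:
x = -7
(24 + 15) + x*(-47) = (24 + 15) - 7*(-47) = 39 + 329 = 368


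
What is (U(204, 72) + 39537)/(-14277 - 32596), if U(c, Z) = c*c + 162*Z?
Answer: -92817/46873 ≈ -1.9802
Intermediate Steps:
U(c, Z) = c**2 + 162*Z
(U(204, 72) + 39537)/(-14277 - 32596) = ((204**2 + 162*72) + 39537)/(-14277 - 32596) = ((41616 + 11664) + 39537)/(-46873) = (53280 + 39537)*(-1/46873) = 92817*(-1/46873) = -92817/46873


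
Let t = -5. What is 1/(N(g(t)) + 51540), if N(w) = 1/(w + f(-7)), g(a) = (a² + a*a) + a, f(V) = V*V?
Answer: 94/4844761 ≈ 1.9402e-5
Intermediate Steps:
f(V) = V²
g(a) = a + 2*a² (g(a) = (a² + a²) + a = 2*a² + a = a + 2*a²)
N(w) = 1/(49 + w) (N(w) = 1/(w + (-7)²) = 1/(w + 49) = 1/(49 + w))
1/(N(g(t)) + 51540) = 1/(1/(49 - 5*(1 + 2*(-5))) + 51540) = 1/(1/(49 - 5*(1 - 10)) + 51540) = 1/(1/(49 - 5*(-9)) + 51540) = 1/(1/(49 + 45) + 51540) = 1/(1/94 + 51540) = 1/(4844761/94) = 94/4844761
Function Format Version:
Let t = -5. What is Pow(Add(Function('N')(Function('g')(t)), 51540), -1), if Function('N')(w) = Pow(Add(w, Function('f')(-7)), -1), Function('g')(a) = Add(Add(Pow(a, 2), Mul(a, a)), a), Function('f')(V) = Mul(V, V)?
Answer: Rational(94, 4844761) ≈ 1.9402e-5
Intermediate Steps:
Function('f')(V) = Pow(V, 2)
Function('g')(a) = Add(a, Mul(2, Pow(a, 2))) (Function('g')(a) = Add(Add(Pow(a, 2), Pow(a, 2)), a) = Add(Mul(2, Pow(a, 2)), a) = Add(a, Mul(2, Pow(a, 2))))
Function('N')(w) = Pow(Add(49, w), -1) (Function('N')(w) = Pow(Add(w, Pow(-7, 2)), -1) = Pow(Add(w, 49), -1) = Pow(Add(49, w), -1))
Pow(Add(Function('N')(Function('g')(t)), 51540), -1) = Pow(Add(Pow(Add(49, Mul(-5, Add(1, Mul(2, -5)))), -1), 51540), -1) = Pow(Add(Pow(Add(49, Mul(-5, Add(1, -10))), -1), 51540), -1) = Pow(Add(Pow(Add(49, Mul(-5, -9)), -1), 51540), -1) = Pow(Add(Pow(Add(49, 45), -1), 51540), -1) = Pow(Add(Pow(94, -1), 51540), -1) = Pow(Add(Rational(1, 94), 51540), -1) = Pow(Rational(4844761, 94), -1) = Rational(94, 4844761)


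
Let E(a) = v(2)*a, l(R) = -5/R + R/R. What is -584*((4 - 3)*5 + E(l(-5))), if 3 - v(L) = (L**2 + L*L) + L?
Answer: 5256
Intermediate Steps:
v(L) = 3 - L - 2*L**2 (v(L) = 3 - ((L**2 + L*L) + L) = 3 - ((L**2 + L**2) + L) = 3 - (2*L**2 + L) = 3 - (L + 2*L**2) = 3 + (-L - 2*L**2) = 3 - L - 2*L**2)
l(R) = 1 - 5/R (l(R) = -5/R + 1 = 1 - 5/R)
E(a) = -7*a (E(a) = (3 - 1*2 - 2*2**2)*a = (3 - 2 - 2*4)*a = (3 - 2 - 8)*a = -7*a)
-584*((4 - 3)*5 + E(l(-5))) = -584*((4 - 3)*5 - 7*(-5 - 5)/(-5)) = -584*(1*5 - (-7)*(-10)/5) = -584*(5 - 7*2) = -584*(5 - 14) = -584*(-9) = 5256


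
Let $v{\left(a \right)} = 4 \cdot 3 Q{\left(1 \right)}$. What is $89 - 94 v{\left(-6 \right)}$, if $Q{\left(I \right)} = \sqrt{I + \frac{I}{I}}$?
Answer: $89 - 1128 \sqrt{2} \approx -1506.2$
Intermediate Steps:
$Q{\left(I \right)} = \sqrt{1 + I}$ ($Q{\left(I \right)} = \sqrt{I + 1} = \sqrt{1 + I}$)
$v{\left(a \right)} = 12 \sqrt{2}$ ($v{\left(a \right)} = 4 \cdot 3 \sqrt{1 + 1} = 12 \sqrt{2}$)
$89 - 94 v{\left(-6 \right)} = 89 - 94 \cdot 12 \sqrt{2} = 89 - 1128 \sqrt{2}$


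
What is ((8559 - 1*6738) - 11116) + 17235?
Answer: 7940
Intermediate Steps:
((8559 - 1*6738) - 11116) + 17235 = ((8559 - 6738) - 11116) + 17235 = (1821 - 11116) + 17235 = -9295 + 17235 = 7940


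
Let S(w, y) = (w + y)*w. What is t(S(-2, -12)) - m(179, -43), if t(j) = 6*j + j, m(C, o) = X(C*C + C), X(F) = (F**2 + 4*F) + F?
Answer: -1038289304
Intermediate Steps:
X(F) = F**2 + 5*F
S(w, y) = w*(w + y)
m(C, o) = (C + C**2)*(5 + C + C**2) (m(C, o) = (C*C + C)*(5 + (C*C + C)) = (C**2 + C)*(5 + (C**2 + C)) = (C + C**2)*(5 + (C + C**2)) = (C + C**2)*(5 + C + C**2))
t(j) = 7*j
t(S(-2, -12)) - m(179, -43) = 7*(-2*(-2 - 12)) - 179*(1 + 179)*(5 + 179*(1 + 179)) = 7*(-2*(-14)) - 179*180*(5 + 179*180) = 7*28 - 179*180*(5 + 32220) = 196 - 179*180*32225 = 196 - 1*1038289500 = 196 - 1038289500 = -1038289304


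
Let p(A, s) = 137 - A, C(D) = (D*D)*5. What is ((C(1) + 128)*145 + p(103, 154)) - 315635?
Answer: -296316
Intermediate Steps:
C(D) = 5*D² (C(D) = D²*5 = 5*D²)
((C(1) + 128)*145 + p(103, 154)) - 315635 = ((5*1² + 128)*145 + (137 - 1*103)) - 315635 = ((5*1 + 128)*145 + (137 - 103)) - 315635 = ((5 + 128)*145 + 34) - 315635 = (133*145 + 34) - 315635 = (19285 + 34) - 315635 = 19319 - 315635 = -296316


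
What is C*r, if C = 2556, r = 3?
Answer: 7668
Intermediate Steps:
C*r = 2556*3 = 7668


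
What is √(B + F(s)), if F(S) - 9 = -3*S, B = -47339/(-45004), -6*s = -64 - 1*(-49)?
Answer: √1292121095/22502 ≈ 1.5975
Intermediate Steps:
s = 5/2 (s = -(-64 - 1*(-49))/6 = -(-64 + 49)/6 = -⅙*(-15) = 5/2 ≈ 2.5000)
B = 47339/45004 (B = -47339*(-1/45004) = 47339/45004 ≈ 1.0519)
F(S) = 9 - 3*S
√(B + F(s)) = √(47339/45004 + (9 - 3*5/2)) = √(47339/45004 + (9 - 15/2)) = √(47339/45004 + 3/2) = √(114845/45004) = √1292121095/22502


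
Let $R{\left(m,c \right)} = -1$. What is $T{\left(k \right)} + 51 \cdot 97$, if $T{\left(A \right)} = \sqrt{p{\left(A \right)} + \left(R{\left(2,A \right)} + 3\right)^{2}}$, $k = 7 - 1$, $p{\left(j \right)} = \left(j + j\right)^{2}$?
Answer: $4947 + 2 \sqrt{37} \approx 4959.2$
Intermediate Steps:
$p{\left(j \right)} = 4 j^{2}$ ($p{\left(j \right)} = \left(2 j\right)^{2} = 4 j^{2}$)
$k = 6$
$T{\left(A \right)} = \sqrt{4 + 4 A^{2}}$ ($T{\left(A \right)} = \sqrt{4 A^{2} + \left(-1 + 3\right)^{2}} = \sqrt{4 A^{2} + 2^{2}} = \sqrt{4 A^{2} + 4} = \sqrt{4 + 4 A^{2}}$)
$T{\left(k \right)} + 51 \cdot 97 = 2 \sqrt{1 + 6^{2}} + 51 \cdot 97 = 2 \sqrt{1 + 36} + 4947 = 2 \sqrt{37} + 4947 = 4947 + 2 \sqrt{37}$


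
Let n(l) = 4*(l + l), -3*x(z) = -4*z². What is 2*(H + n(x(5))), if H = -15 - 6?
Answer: 1474/3 ≈ 491.33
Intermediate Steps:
H = -21
x(z) = 4*z²/3 (x(z) = -(-4)*z²/3 = 4*z²/3)
n(l) = 8*l (n(l) = 4*(2*l) = 8*l)
2*(H + n(x(5))) = 2*(-21 + 8*((4/3)*5²)) = 2*(-21 + 8*((4/3)*25)) = 2*(-21 + 8*(100/3)) = 2*(-21 + 800/3) = 2*(737/3) = 1474/3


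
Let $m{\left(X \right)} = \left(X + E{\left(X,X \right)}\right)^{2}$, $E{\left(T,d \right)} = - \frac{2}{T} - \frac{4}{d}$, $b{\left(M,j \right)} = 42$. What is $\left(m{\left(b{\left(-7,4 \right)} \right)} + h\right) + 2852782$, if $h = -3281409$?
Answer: $- \frac{20916874}{49} \approx -4.2688 \cdot 10^{5}$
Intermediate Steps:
$E{\left(T,d \right)} = - \frac{4}{d} - \frac{2}{T}$
$m{\left(X \right)} = \left(X - \frac{6}{X}\right)^{2}$
$\left(m{\left(b{\left(-7,4 \right)} \right)} + h\right) + 2852782 = \left(\frac{\left(-6 + 42^{2}\right)^{2}}{1764} - 3281409\right) + 2852782 = \left(\frac{\left(-6 + 1764\right)^{2}}{1764} - 3281409\right) + 2852782 = \left(\frac{1758^{2}}{1764} - 3281409\right) + 2852782 = \left(\frac{1}{1764} \cdot 3090564 - 3281409\right) + 2852782 = \left(\frac{85849}{49} - 3281409\right) + 2852782 = - \frac{160703192}{49} + 2852782 = - \frac{20916874}{49}$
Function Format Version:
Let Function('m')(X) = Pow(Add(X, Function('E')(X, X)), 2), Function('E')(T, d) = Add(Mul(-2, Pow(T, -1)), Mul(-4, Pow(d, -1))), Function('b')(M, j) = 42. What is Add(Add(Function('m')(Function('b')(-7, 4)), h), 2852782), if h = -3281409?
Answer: Rational(-20916874, 49) ≈ -4.2688e+5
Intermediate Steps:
Function('E')(T, d) = Add(Mul(-4, Pow(d, -1)), Mul(-2, Pow(T, -1)))
Function('m')(X) = Pow(Add(X, Mul(-6, Pow(X, -1))), 2) (Function('m')(X) = Pow(Add(X, Add(Mul(-4, Pow(X, -1)), Mul(-2, Pow(X, -1)))), 2) = Pow(Add(X, Mul(-6, Pow(X, -1))), 2))
Add(Add(Function('m')(Function('b')(-7, 4)), h), 2852782) = Add(Add(Mul(Pow(42, -2), Pow(Add(-6, Pow(42, 2)), 2)), -3281409), 2852782) = Add(Add(Mul(Rational(1, 1764), Pow(Add(-6, 1764), 2)), -3281409), 2852782) = Add(Add(Mul(Rational(1, 1764), Pow(1758, 2)), -3281409), 2852782) = Add(Add(Mul(Rational(1, 1764), 3090564), -3281409), 2852782) = Add(Add(Rational(85849, 49), -3281409), 2852782) = Add(Rational(-160703192, 49), 2852782) = Rational(-20916874, 49)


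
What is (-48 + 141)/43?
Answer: 93/43 ≈ 2.1628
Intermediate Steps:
(-48 + 141)/43 = 93*(1/43) = 93/43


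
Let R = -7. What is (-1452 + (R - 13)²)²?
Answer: 1106704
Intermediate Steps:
(-1452 + (R - 13)²)² = (-1452 + (-7 - 13)²)² = (-1452 + (-20)²)² = (-1452 + 400)² = (-1052)² = 1106704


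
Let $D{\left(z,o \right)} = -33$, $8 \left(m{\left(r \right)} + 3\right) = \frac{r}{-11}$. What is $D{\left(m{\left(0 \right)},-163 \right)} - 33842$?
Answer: $-33875$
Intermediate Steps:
$m{\left(r \right)} = -3 - \frac{r}{88}$ ($m{\left(r \right)} = -3 + \frac{r \frac{1}{-11}}{8} = -3 + \frac{r \left(- \frac{1}{11}\right)}{8} = -3 + \frac{\left(- \frac{1}{11}\right) r}{8} = -3 - \frac{r}{88}$)
$D{\left(m{\left(0 \right)},-163 \right)} - 33842 = -33 - 33842 = -33875$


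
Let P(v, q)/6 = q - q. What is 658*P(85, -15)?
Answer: 0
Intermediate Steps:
P(v, q) = 0 (P(v, q) = 6*(q - q) = 6*0 = 0)
658*P(85, -15) = 658*0 = 0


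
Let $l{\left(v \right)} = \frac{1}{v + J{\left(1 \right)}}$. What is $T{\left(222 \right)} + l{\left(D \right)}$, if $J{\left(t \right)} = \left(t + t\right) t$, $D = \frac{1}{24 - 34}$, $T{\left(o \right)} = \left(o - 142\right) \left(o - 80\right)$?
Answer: $\frac{215850}{19} \approx 11361.0$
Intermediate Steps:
$T{\left(o \right)} = \left(-142 + o\right) \left(-80 + o\right)$
$D = - \frac{1}{10}$ ($D = \frac{1}{-10} = - \frac{1}{10} \approx -0.1$)
$J{\left(t \right)} = 2 t^{2}$ ($J{\left(t \right)} = 2 t t = 2 t^{2}$)
$l{\left(v \right)} = \frac{1}{2 + v}$ ($l{\left(v \right)} = \frac{1}{v + 2 \cdot 1^{2}} = \frac{1}{v + 2 \cdot 1} = \frac{1}{v + 2} = \frac{1}{2 + v}$)
$T{\left(222 \right)} + l{\left(D \right)} = \left(11360 + 222^{2} - 49284\right) + \frac{1}{2 - \frac{1}{10}} = \left(11360 + 49284 - 49284\right) + \frac{1}{\frac{19}{10}} = 11360 + \frac{10}{19} = \frac{215850}{19}$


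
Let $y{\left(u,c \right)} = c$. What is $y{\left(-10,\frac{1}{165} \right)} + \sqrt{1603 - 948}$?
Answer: $\frac{1}{165} + \sqrt{655} \approx 25.599$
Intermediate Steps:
$y{\left(-10,\frac{1}{165} \right)} + \sqrt{1603 - 948} = \frac{1}{165} + \sqrt{1603 - 948} = \frac{1}{165} + \sqrt{655}$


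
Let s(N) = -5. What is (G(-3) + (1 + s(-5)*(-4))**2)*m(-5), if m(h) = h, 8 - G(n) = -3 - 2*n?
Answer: -2230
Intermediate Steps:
G(n) = 11 + 2*n (G(n) = 8 - (-3 - 2*n) = 8 + (3 + 2*n) = 11 + 2*n)
(G(-3) + (1 + s(-5)*(-4))**2)*m(-5) = ((11 + 2*(-3)) + (1 - 5*(-4))**2)*(-5) = ((11 - 6) + (1 + 20)**2)*(-5) = (5 + 21**2)*(-5) = (5 + 441)*(-5) = 446*(-5) = -2230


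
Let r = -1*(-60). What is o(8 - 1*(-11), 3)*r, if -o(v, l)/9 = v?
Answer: -10260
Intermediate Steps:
o(v, l) = -9*v
r = 60
o(8 - 1*(-11), 3)*r = -9*(8 - 1*(-11))*60 = -9*(8 + 11)*60 = -9*19*60 = -171*60 = -10260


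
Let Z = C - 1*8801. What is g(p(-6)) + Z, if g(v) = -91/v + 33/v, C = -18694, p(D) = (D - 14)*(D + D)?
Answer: -3299429/120 ≈ -27495.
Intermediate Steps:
p(D) = 2*D*(-14 + D) (p(D) = (-14 + D)*(2*D) = 2*D*(-14 + D))
g(v) = -58/v
Z = -27495 (Z = -18694 - 1*8801 = -18694 - 8801 = -27495)
g(p(-6)) + Z = -58*(-1/(12*(-14 - 6))) - 27495 = -58/(2*(-6)*(-20)) - 27495 = -58/240 - 27495 = -58*1/240 - 27495 = -29/120 - 27495 = -3299429/120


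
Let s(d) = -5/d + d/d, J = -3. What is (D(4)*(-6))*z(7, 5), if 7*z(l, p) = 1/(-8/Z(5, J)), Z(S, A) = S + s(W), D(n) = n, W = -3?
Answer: 23/7 ≈ 3.2857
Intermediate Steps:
s(d) = 1 - 5/d (s(d) = -5/d + 1 = 1 - 5/d)
Z(S, A) = 8/3 + S (Z(S, A) = S + (-5 - 3)/(-3) = S - ⅓*(-8) = S + 8/3 = 8/3 + S)
z(l, p) = -23/168 (z(l, p) = 1/(7*((-8/(8/3 + 5)))) = 1/(7*((-8/23/3))) = 1/(7*((-8*3/23))) = 1/(7*(-24/23)) = (⅐)*(-23/24) = -23/168)
(D(4)*(-6))*z(7, 5) = (4*(-6))*(-23/168) = -24*(-23/168) = 23/7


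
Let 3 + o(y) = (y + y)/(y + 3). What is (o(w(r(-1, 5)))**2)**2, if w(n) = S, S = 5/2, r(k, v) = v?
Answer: 279841/14641 ≈ 19.114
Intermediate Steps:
S = 5/2 (S = 5*(1/2) = 5/2 ≈ 2.5000)
w(n) = 5/2
o(y) = -3 + 2*y/(3 + y) (o(y) = -3 + (y + y)/(y + 3) = -3 + (2*y)/(3 + y) = -3 + 2*y/(3 + y))
(o(w(r(-1, 5)))**2)**2 = (((-9 - 1*5/2)/(3 + 5/2))**2)**2 = (((-9 - 5/2)/(11/2))**2)**2 = (((2/11)*(-23/2))**2)**2 = ((-23/11)**2)**2 = (529/121)**2 = 279841/14641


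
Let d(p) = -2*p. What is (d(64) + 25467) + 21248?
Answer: 46587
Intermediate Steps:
(d(64) + 25467) + 21248 = (-2*64 + 25467) + 21248 = (-128 + 25467) + 21248 = 25339 + 21248 = 46587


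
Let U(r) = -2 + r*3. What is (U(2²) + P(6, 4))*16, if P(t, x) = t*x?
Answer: 544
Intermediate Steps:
U(r) = -2 + 3*r
(U(2²) + P(6, 4))*16 = ((-2 + 3*2²) + 6*4)*16 = ((-2 + 3*4) + 24)*16 = ((-2 + 12) + 24)*16 = (10 + 24)*16 = 34*16 = 544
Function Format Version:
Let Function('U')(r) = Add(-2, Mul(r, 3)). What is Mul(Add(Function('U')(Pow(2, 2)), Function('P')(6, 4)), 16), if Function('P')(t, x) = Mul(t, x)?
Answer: 544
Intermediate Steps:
Function('U')(r) = Add(-2, Mul(3, r))
Mul(Add(Function('U')(Pow(2, 2)), Function('P')(6, 4)), 16) = Mul(Add(Add(-2, Mul(3, Pow(2, 2))), Mul(6, 4)), 16) = Mul(Add(Add(-2, Mul(3, 4)), 24), 16) = Mul(Add(Add(-2, 12), 24), 16) = Mul(Add(10, 24), 16) = Mul(34, 16) = 544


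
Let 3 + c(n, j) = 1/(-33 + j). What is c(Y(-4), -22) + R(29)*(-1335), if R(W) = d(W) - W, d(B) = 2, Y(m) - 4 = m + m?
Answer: 1982309/55 ≈ 36042.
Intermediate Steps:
Y(m) = 4 + 2*m (Y(m) = 4 + (m + m) = 4 + 2*m)
c(n, j) = -3 + 1/(-33 + j)
R(W) = 2 - W
c(Y(-4), -22) + R(29)*(-1335) = (100 - 3*(-22))/(-33 - 22) + (2 - 1*29)*(-1335) = (100 + 66)/(-55) + (2 - 29)*(-1335) = -1/55*166 - 27*(-1335) = -166/55 + 36045 = 1982309/55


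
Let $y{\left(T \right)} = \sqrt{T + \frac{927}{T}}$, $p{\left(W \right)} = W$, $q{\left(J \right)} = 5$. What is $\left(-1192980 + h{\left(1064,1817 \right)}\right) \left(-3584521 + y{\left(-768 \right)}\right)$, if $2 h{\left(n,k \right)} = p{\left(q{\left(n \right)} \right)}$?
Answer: $\frac{8552505802555}{2} - \frac{2385955 i \sqrt{196917}}{32} \approx 4.2763 \cdot 10^{12} - 3.3087 \cdot 10^{7} i$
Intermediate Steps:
$h{\left(n,k \right)} = \frac{5}{2}$ ($h{\left(n,k \right)} = \frac{1}{2} \cdot 5 = \frac{5}{2}$)
$\left(-1192980 + h{\left(1064,1817 \right)}\right) \left(-3584521 + y{\left(-768 \right)}\right) = \left(-1192980 + \frac{5}{2}\right) \left(-3584521 + \sqrt{-768 + \frac{927}{-768}}\right) = - \frac{2385955 \left(-3584521 + \sqrt{-768 + 927 \left(- \frac{1}{768}\right)}\right)}{2} = - \frac{2385955 \left(-3584521 + \sqrt{-768 - \frac{309}{256}}\right)}{2} = - \frac{2385955 \left(-3584521 + \sqrt{- \frac{196917}{256}}\right)}{2} = - \frac{2385955 \left(-3584521 + \frac{i \sqrt{196917}}{16}\right)}{2} = \frac{8552505802555}{2} - \frac{2385955 i \sqrt{196917}}{32}$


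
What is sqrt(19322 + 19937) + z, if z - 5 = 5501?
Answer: 5506 + sqrt(39259) ≈ 5704.1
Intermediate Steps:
z = 5506 (z = 5 + 5501 = 5506)
sqrt(19322 + 19937) + z = sqrt(19322 + 19937) + 5506 = sqrt(39259) + 5506 = 5506 + sqrt(39259)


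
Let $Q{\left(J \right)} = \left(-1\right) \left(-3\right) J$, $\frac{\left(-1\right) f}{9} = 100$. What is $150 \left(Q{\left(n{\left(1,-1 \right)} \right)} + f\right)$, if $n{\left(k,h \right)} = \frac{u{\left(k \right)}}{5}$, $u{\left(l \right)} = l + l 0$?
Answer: $-134910$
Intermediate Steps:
$f = -900$ ($f = \left(-9\right) 100 = -900$)
$u{\left(l \right)} = l$ ($u{\left(l \right)} = l + 0 = l$)
$n{\left(k,h \right)} = \frac{k}{5}$
$Q{\left(J \right)} = 3 J$
$150 \left(Q{\left(n{\left(1,-1 \right)} \right)} + f\right) = 150 \left(3 \cdot \frac{1}{5} \cdot 1 - 900\right) = 150 \left(3 \cdot \frac{1}{5} - 900\right) = 150 \left(\frac{3}{5} - 900\right) = 150 \left(- \frac{4497}{5}\right) = -134910$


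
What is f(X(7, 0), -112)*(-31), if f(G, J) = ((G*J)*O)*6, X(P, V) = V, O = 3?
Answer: 0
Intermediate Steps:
f(G, J) = 18*G*J (f(G, J) = ((G*J)*3)*6 = (3*G*J)*6 = 18*G*J)
f(X(7, 0), -112)*(-31) = (18*0*(-112))*(-31) = 0*(-31) = 0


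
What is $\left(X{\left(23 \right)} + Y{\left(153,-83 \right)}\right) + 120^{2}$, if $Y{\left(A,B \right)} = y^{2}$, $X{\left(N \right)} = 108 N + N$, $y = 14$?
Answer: $17103$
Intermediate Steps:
$X{\left(N \right)} = 109 N$
$Y{\left(A,B \right)} = 196$ ($Y{\left(A,B \right)} = 14^{2} = 196$)
$\left(X{\left(23 \right)} + Y{\left(153,-83 \right)}\right) + 120^{2} = \left(109 \cdot 23 + 196\right) + 120^{2} = \left(2507 + 196\right) + 14400 = 2703 + 14400 = 17103$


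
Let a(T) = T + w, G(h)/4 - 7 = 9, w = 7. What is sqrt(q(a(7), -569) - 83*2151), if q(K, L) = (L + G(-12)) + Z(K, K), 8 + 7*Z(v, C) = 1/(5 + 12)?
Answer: I*sqrt(2535373183)/119 ≈ 423.13*I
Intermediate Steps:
G(h) = 64 (G(h) = 28 + 4*9 = 28 + 36 = 64)
Z(v, C) = -135/119 (Z(v, C) = -8/7 + 1/(7*(5 + 12)) = -8/7 + (1/7)/17 = -8/7 + (1/7)*(1/17) = -8/7 + 1/119 = -135/119)
a(T) = 7 + T (a(T) = T + 7 = 7 + T)
q(K, L) = 7481/119 + L (q(K, L) = (L + 64) - 135/119 = (64 + L) - 135/119 = 7481/119 + L)
sqrt(q(a(7), -569) - 83*2151) = sqrt((7481/119 - 569) - 83*2151) = sqrt(-60230/119 - 178533) = sqrt(-21305657/119) = I*sqrt(2535373183)/119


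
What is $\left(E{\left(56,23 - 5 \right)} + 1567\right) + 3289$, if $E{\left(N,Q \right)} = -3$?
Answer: $4853$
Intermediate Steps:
$\left(E{\left(56,23 - 5 \right)} + 1567\right) + 3289 = \left(-3 + 1567\right) + 3289 = 1564 + 3289 = 4853$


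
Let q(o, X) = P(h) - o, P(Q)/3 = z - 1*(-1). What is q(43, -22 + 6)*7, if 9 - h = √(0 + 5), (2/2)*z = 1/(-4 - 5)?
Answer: -847/3 ≈ -282.33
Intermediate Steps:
z = -⅑ (z = 1/(-4 - 5) = 1/(-9) = -⅑ ≈ -0.11111)
h = 9 - √5 (h = 9 - √(0 + 5) = 9 - √5 ≈ 6.7639)
P(Q) = 8/3 (P(Q) = 3*(-⅑ - 1*(-1)) = 3*(-⅑ + 1) = 3*(8/9) = 8/3)
q(o, X) = 8/3 - o
q(43, -22 + 6)*7 = (8/3 - 1*43)*7 = (8/3 - 43)*7 = -121/3*7 = -847/3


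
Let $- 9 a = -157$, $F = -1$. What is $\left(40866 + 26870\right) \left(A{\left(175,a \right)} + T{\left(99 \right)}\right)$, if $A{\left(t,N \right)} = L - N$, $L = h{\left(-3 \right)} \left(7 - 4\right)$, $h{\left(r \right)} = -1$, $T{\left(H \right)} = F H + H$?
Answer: $- \frac{12463424}{9} \approx -1.3848 \cdot 10^{6}$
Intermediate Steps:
$a = \frac{157}{9}$ ($a = \left(- \frac{1}{9}\right) \left(-157\right) = \frac{157}{9} \approx 17.444$)
$T{\left(H \right)} = 0$ ($T{\left(H \right)} = - H + H = 0$)
$L = -3$ ($L = - (7 - 4) = \left(-1\right) 3 = -3$)
$A{\left(t,N \right)} = -3 - N$
$\left(40866 + 26870\right) \left(A{\left(175,a \right)} + T{\left(99 \right)}\right) = \left(40866 + 26870\right) \left(\left(-3 - \frac{157}{9}\right) + 0\right) = 67736 \left(\left(-3 - \frac{157}{9}\right) + 0\right) = 67736 \left(- \frac{184}{9} + 0\right) = 67736 \left(- \frac{184}{9}\right) = - \frac{12463424}{9}$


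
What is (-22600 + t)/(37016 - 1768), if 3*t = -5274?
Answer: -12179/17624 ≈ -0.69105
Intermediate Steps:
t = -1758 (t = (⅓)*(-5274) = -1758)
(-22600 + t)/(37016 - 1768) = (-22600 - 1758)/(37016 - 1768) = -24358/35248 = -24358*1/35248 = -12179/17624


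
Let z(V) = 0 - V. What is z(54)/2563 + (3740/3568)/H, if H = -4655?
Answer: -45323689/2128448476 ≈ -0.021294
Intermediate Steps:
z(V) = -V
z(54)/2563 + (3740/3568)/H = -1*54/2563 + (3740/3568)/(-4655) = -54*1/2563 + (3740*(1/3568))*(-1/4655) = -54/2563 + (935/892)*(-1/4655) = -54/2563 - 187/830452 = -45323689/2128448476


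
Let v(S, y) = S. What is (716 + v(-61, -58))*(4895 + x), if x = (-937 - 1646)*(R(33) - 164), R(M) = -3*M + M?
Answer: 392335175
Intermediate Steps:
R(M) = -2*M
x = 594090 (x = (-937 - 1646)*(-2*33 - 164) = -2583*(-66 - 164) = -2583*(-230) = 594090)
(716 + v(-61, -58))*(4895 + x) = (716 - 61)*(4895 + 594090) = 655*598985 = 392335175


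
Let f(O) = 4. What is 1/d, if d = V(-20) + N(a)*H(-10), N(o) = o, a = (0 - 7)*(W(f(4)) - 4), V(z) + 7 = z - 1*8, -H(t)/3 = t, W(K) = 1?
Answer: 1/595 ≈ 0.0016807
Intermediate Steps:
H(t) = -3*t
V(z) = -15 + z (V(z) = -7 + (z - 1*8) = -7 + (z - 8) = -7 + (-8 + z) = -15 + z)
a = 21 (a = (0 - 7)*(1 - 4) = -7*(-3) = 21)
d = 595 (d = (-15 - 20) + 21*(-3*(-10)) = -35 + 21*30 = -35 + 630 = 595)
1/d = 1/595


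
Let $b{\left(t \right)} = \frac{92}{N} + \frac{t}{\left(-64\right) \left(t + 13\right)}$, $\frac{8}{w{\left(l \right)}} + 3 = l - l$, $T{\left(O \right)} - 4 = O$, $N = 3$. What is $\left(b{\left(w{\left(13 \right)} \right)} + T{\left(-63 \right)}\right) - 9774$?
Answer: $- \frac{7292933}{744} \approx -9802.3$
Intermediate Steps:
$T{\left(O \right)} = 4 + O$
$w{\left(l \right)} = - \frac{8}{3}$ ($w{\left(l \right)} = \frac{8}{-3 + \left(l - l\right)} = \frac{8}{-3 + 0} = \frac{8}{-3} = 8 \left(- \frac{1}{3}\right) = - \frac{8}{3}$)
$b{\left(t \right)} = \frac{92}{3} + \frac{t}{-832 - 64 t}$ ($b{\left(t \right)} = \frac{92}{3} + \frac{t}{\left(-64\right) \left(t + 13\right)} = 92 \cdot \frac{1}{3} + \frac{t}{\left(-64\right) \left(13 + t\right)} = \frac{92}{3} + \frac{t}{-832 - 64 t}$)
$\left(b{\left(w{\left(13 \right)} \right)} + T{\left(-63 \right)}\right) - 9774 = \left(\frac{76544 + 5885 \left(- \frac{8}{3}\right)}{192 \left(13 - \frac{8}{3}\right)} + \left(4 - 63\right)\right) - 9774 = \left(\frac{76544 - \frac{47080}{3}}{192 \cdot \frac{31}{3}} - 59\right) - 9774 = \left(\frac{1}{192} \cdot \frac{3}{31} \cdot \frac{182552}{3} - 59\right) - 9774 = \left(\frac{22819}{744} - 59\right) - 9774 = - \frac{21077}{744} - 9774 = - \frac{7292933}{744}$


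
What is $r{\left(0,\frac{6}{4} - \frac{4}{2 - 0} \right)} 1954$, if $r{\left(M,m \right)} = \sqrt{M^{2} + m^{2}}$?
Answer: $977$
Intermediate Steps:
$r{\left(0,\frac{6}{4} - \frac{4}{2 - 0} \right)} 1954 = \sqrt{0^{2} + \left(\frac{6}{4} - \frac{4}{2 - 0}\right)^{2}} \cdot 1954 = \sqrt{0 + \left(6 \cdot \frac{1}{4} - \frac{4}{2 + 0}\right)^{2}} \cdot 1954 = \sqrt{0 + \left(\frac{3}{2} - \frac{4}{2}\right)^{2}} \cdot 1954 = \sqrt{0 + \left(\frac{3}{2} - 2\right)^{2}} \cdot 1954 = \sqrt{0 + \left(- \frac{1}{2}\right)^{2}} \cdot 1954 = \sqrt{0 + \frac{1}{4}} \cdot 1954 = \sqrt{\frac{1}{4}} \cdot 1954 = \frac{1}{2} \cdot 1954 = 977$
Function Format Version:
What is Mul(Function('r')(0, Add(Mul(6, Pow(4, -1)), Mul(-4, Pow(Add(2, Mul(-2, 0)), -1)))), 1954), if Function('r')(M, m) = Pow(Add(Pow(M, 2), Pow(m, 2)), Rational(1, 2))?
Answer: 977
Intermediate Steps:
Mul(Function('r')(0, Add(Mul(6, Pow(4, -1)), Mul(-4, Pow(Add(2, Mul(-2, 0)), -1)))), 1954) = Mul(Pow(Add(Pow(0, 2), Pow(Add(Mul(6, Pow(4, -1)), Mul(-4, Pow(Add(2, Mul(-2, 0)), -1))), 2)), Rational(1, 2)), 1954) = Mul(Pow(Add(0, Pow(Add(Mul(6, Rational(1, 4)), Mul(-4, Pow(Add(2, 0), -1))), 2)), Rational(1, 2)), 1954) = Mul(Pow(Add(0, Pow(Add(Rational(3, 2), Mul(-4, Pow(2, -1))), 2)), Rational(1, 2)), 1954) = Mul(Pow(Add(0, Pow(Add(Rational(3, 2), Mul(-4, Rational(1, 2))), 2)), Rational(1, 2)), 1954) = Mul(Pow(Add(0, Pow(Add(Rational(3, 2), -2), 2)), Rational(1, 2)), 1954) = Mul(Pow(Add(0, Pow(Rational(-1, 2), 2)), Rational(1, 2)), 1954) = Mul(Pow(Add(0, Rational(1, 4)), Rational(1, 2)), 1954) = Mul(Pow(Rational(1, 4), Rational(1, 2)), 1954) = Mul(Rational(1, 2), 1954) = 977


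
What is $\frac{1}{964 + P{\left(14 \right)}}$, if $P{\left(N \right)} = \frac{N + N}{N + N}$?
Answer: $\frac{1}{965} \approx 0.0010363$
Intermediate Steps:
$P{\left(N \right)} = 1$ ($P{\left(N \right)} = \frac{2 N}{2 N} = 2 N \frac{1}{2 N} = 1$)
$\frac{1}{964 + P{\left(14 \right)}} = \frac{1}{964 + 1} = \frac{1}{965}$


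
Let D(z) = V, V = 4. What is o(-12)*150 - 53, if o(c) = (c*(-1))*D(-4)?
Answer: 7147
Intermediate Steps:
D(z) = 4
o(c) = -4*c (o(c) = (c*(-1))*4 = -c*4 = -4*c)
o(-12)*150 - 53 = -4*(-12)*150 - 53 = 48*150 - 53 = 7200 - 53 = 7147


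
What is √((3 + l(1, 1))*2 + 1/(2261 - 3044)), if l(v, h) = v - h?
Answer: √408639/261 ≈ 2.4492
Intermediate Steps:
√((3 + l(1, 1))*2 + 1/(2261 - 3044)) = √((3 + (1 - 1*1))*2 + 1/(2261 - 3044)) = √((3 + (1 - 1))*2 + 1/(-783)) = √((3 + 0)*2 - 1/783) = √(3*2 - 1/783) = √(6 - 1/783) = √(4697/783) = √408639/261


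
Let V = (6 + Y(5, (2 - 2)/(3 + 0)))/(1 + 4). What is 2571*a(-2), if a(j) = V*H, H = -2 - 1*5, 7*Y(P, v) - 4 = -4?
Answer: -107982/5 ≈ -21596.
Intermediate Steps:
Y(P, v) = 0 (Y(P, v) = 4/7 + (1/7)*(-4) = 4/7 - 4/7 = 0)
H = -7 (H = -2 - 5 = -7)
V = 6/5 (V = (6 + 0)/(1 + 4) = 6/5 ≈ 1.2000)
a(j) = -42/5 (a(j) = (6/5)*(-7) = -42/5)
2571*a(-2) = 2571*(-42/5) = -107982/5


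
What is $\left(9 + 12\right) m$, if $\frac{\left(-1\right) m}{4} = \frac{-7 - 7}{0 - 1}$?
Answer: $-1176$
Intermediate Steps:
$m = -56$ ($m = - 4 \frac{-7 - 7}{0 - 1} = - 4 \left(- \frac{14}{-1}\right) = - 4 \left(\left(-14\right) \left(-1\right)\right) = \left(-4\right) 14 = -56$)
$\left(9 + 12\right) m = \left(9 + 12\right) \left(-56\right) = 21 \left(-56\right) = -1176$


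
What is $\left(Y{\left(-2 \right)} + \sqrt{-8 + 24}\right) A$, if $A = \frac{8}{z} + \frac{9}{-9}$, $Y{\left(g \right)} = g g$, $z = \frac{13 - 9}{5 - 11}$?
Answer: $-104$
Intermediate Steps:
$z = - \frac{2}{3}$ ($z = \frac{4}{-6} = 4 \left(- \frac{1}{6}\right) = - \frac{2}{3} \approx -0.66667$)
$Y{\left(g \right)} = g^{2}$
$A = -13$ ($A = \frac{8}{- \frac{2}{3}} + \frac{9}{-9} = 8 \left(- \frac{3}{2}\right) + 9 \left(- \frac{1}{9}\right) = -12 - 1 = -13$)
$\left(Y{\left(-2 \right)} + \sqrt{-8 + 24}\right) A = \left(\left(-2\right)^{2} + \sqrt{-8 + 24}\right) \left(-13\right) = \left(4 + \sqrt{16}\right) \left(-13\right) = \left(4 + 4\right) \left(-13\right) = 8 \left(-13\right) = -104$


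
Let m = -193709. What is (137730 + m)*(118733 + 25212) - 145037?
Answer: -8058042192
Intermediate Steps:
(137730 + m)*(118733 + 25212) - 145037 = (137730 - 193709)*(118733 + 25212) - 145037 = -55979*143945 - 145037 = -8057897155 - 145037 = -8058042192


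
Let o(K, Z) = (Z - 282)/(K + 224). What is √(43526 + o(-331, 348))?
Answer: 8*√7786283/107 ≈ 208.63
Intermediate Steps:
o(K, Z) = (-282 + Z)/(224 + K)
√(43526 + o(-331, 348)) = √(43526 + (-282 + 348)/(224 - 331)) = √(43526 + 66/(-107)) = √(43526 - 1/107*66) = √(43526 - 66/107) = √(4657216/107) = 8*√7786283/107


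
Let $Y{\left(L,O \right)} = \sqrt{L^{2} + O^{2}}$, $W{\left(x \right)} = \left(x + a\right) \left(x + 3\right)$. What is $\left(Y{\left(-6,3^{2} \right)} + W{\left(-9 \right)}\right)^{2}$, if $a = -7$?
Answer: $9333 + 576 \sqrt{13} \approx 11410.0$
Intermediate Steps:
$W{\left(x \right)} = \left(-7 + x\right) \left(3 + x\right)$ ($W{\left(x \right)} = \left(x - 7\right) \left(x + 3\right) = \left(-7 + x\right) \left(3 + x\right)$)
$\left(Y{\left(-6,3^{2} \right)} + W{\left(-9 \right)}\right)^{2} = \left(\sqrt{\left(-6\right)^{2} + \left(3^{2}\right)^{2}} - \left(-15 - 81\right)\right)^{2} = \left(\sqrt{36 + 9^{2}} + \left(-21 + 81 + 36\right)\right)^{2} = \left(\sqrt{36 + 81} + 96\right)^{2} = \left(\sqrt{117} + 96\right)^{2} = \left(3 \sqrt{13} + 96\right)^{2} = \left(96 + 3 \sqrt{13}\right)^{2}$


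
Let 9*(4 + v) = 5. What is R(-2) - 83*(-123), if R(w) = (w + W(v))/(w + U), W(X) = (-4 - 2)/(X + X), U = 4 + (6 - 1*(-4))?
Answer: 3797713/372 ≈ 10209.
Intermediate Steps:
v = -31/9 (v = -4 + (⅑)*5 = -4 + 5/9 = -31/9 ≈ -3.4444)
U = 14 (U = 4 + (6 + 4) = 4 + 10 = 14)
W(X) = -3/X (W(X) = -6*1/(2*X) = -3/X)
R(w) = (27/31 + w)/(14 + w) (R(w) = (w - 3/(-31/9))/(w + 14) = (w - 3*(-9/31))/(14 + w) = (w + 27/31)/(14 + w) = (27/31 + w)/(14 + w))
R(-2) - 83*(-123) = (27/31 - 2)/(14 - 2) - 83*(-123) = -35/31/12 + 10209 = (1/12)*(-35/31) + 10209 = -35/372 + 10209 = 3797713/372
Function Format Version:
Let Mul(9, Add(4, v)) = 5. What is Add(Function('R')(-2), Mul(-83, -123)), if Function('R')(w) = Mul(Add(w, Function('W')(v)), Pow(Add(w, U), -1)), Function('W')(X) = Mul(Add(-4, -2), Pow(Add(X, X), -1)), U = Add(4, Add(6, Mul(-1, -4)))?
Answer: Rational(3797713, 372) ≈ 10209.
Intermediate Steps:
v = Rational(-31, 9) (v = Add(-4, Mul(Rational(1, 9), 5)) = Add(-4, Rational(5, 9)) = Rational(-31, 9) ≈ -3.4444)
U = 14 (U = Add(4, Add(6, 4)) = Add(4, 10) = 14)
Function('W')(X) = Mul(-3, Pow(X, -1)) (Function('W')(X) = Mul(-6, Pow(Mul(2, X), -1)) = Mul(-6, Mul(Rational(1, 2), Pow(X, -1))) = Mul(-3, Pow(X, -1)))
Function('R')(w) = Mul(Pow(Add(14, w), -1), Add(Rational(27, 31), w)) (Function('R')(w) = Mul(Add(w, Mul(-3, Pow(Rational(-31, 9), -1))), Pow(Add(w, 14), -1)) = Mul(Add(w, Mul(-3, Rational(-9, 31))), Pow(Add(14, w), -1)) = Mul(Add(w, Rational(27, 31)), Pow(Add(14, w), -1)) = Mul(Add(Rational(27, 31), w), Pow(Add(14, w), -1)) = Mul(Pow(Add(14, w), -1), Add(Rational(27, 31), w)))
Add(Function('R')(-2), Mul(-83, -123)) = Add(Mul(Pow(Add(14, -2), -1), Add(Rational(27, 31), -2)), Mul(-83, -123)) = Add(Mul(Pow(12, -1), Rational(-35, 31)), 10209) = Add(Mul(Rational(1, 12), Rational(-35, 31)), 10209) = Add(Rational(-35, 372), 10209) = Rational(3797713, 372)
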